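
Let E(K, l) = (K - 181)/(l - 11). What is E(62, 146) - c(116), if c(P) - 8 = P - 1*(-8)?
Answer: -17939/135 ≈ -132.88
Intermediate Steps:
E(K, l) = (-181 + K)/(-11 + l)
c(P) = 16 + P (c(P) = 8 + (P - 1*(-8)) = 8 + (P + 8) = 8 + (8 + P) = 16 + P)
E(62, 146) - c(116) = (-181 + 62)/(-11 + 146) - (16 + 116) = -119/135 - 1*132 = (1/135)*(-119) - 132 = -119/135 - 132 = -17939/135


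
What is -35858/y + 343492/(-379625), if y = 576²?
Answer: -63787497521/62975232000 ≈ -1.0129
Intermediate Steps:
y = 331776
-35858/y + 343492/(-379625) = -35858/331776 + 343492/(-379625) = -35858*1/331776 + 343492*(-1/379625) = -17929/165888 - 343492/379625 = -63787497521/62975232000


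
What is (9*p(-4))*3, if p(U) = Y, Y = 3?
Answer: 81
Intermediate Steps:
p(U) = 3
(9*p(-4))*3 = (9*3)*3 = 27*3 = 81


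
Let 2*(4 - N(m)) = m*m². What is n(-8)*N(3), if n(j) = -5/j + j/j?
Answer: -247/16 ≈ -15.438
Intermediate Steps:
N(m) = 4 - m³/2 (N(m) = 4 - m*m²/2 = 4 - m³/2)
n(j) = 1 - 5/j (n(j) = -5/j + 1 = 1 - 5/j)
n(-8)*N(3) = ((-5 - 8)/(-8))*(4 - ½*3³) = (-⅛*(-13))*(4 - ½*27) = 13*(4 - 27/2)/8 = (13/8)*(-19/2) = -247/16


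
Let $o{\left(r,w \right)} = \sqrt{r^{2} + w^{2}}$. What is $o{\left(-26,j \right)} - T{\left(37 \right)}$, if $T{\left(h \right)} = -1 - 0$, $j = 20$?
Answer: $1 + 2 \sqrt{269} \approx 33.802$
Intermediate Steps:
$T{\left(h \right)} = -1$ ($T{\left(h \right)} = -1 + 0 = -1$)
$o{\left(-26,j \right)} - T{\left(37 \right)} = \sqrt{\left(-26\right)^{2} + 20^{2}} - -1 = \sqrt{676 + 400} + 1 = \sqrt{1076} + 1 = 2 \sqrt{269} + 1 = 1 + 2 \sqrt{269}$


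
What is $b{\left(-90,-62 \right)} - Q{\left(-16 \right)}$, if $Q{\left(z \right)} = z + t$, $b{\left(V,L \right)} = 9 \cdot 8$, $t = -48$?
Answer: $136$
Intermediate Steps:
$b{\left(V,L \right)} = 72$
$Q{\left(z \right)} = -48 + z$ ($Q{\left(z \right)} = z - 48 = -48 + z$)
$b{\left(-90,-62 \right)} - Q{\left(-16 \right)} = 72 - \left(-48 - 16\right) = 72 - -64 = 72 + 64 = 136$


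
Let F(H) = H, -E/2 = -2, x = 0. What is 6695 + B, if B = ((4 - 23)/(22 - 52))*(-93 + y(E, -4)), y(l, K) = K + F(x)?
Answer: 199007/30 ≈ 6633.6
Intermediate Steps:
E = 4 (E = -2*(-2) = 4)
y(l, K) = K (y(l, K) = K + 0 = K)
B = -1843/30 (B = ((4 - 23)/(22 - 52))*(-93 - 4) = -19/(-30)*(-97) = -19*(-1/30)*(-97) = (19/30)*(-97) = -1843/30 ≈ -61.433)
6695 + B = 6695 - 1843/30 = 199007/30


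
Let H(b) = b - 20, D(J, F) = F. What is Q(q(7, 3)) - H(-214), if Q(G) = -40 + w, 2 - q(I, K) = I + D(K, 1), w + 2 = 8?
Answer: 200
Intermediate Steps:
w = 6 (w = -2 + 8 = 6)
q(I, K) = 1 - I (q(I, K) = 2 - (I + 1) = 2 - (1 + I) = 2 + (-1 - I) = 1 - I)
Q(G) = -34 (Q(G) = -40 + 6 = -34)
H(b) = -20 + b
Q(q(7, 3)) - H(-214) = -34 - (-20 - 214) = -34 - 1*(-234) = -34 + 234 = 200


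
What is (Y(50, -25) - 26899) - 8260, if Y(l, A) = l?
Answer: -35109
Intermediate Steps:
(Y(50, -25) - 26899) - 8260 = (50 - 26899) - 8260 = -26849 - 8260 = -35109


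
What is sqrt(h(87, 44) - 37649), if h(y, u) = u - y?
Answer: 6*I*sqrt(1047) ≈ 194.14*I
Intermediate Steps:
sqrt(h(87, 44) - 37649) = sqrt((44 - 1*87) - 37649) = sqrt((44 - 87) - 37649) = sqrt(-43 - 37649) = sqrt(-37692) = 6*I*sqrt(1047)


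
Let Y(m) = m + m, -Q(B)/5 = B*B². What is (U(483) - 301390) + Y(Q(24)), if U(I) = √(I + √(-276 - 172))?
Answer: -439630 + √(483 + 8*I*√7) ≈ -4.3961e+5 + 0.48143*I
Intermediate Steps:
Q(B) = -5*B³ (Q(B) = -5*B*B² = -5*B³)
Y(m) = 2*m
U(I) = √(I + 8*I*√7) (U(I) = √(I + √(-448)) = √(I + 8*I*√7))
(U(483) - 301390) + Y(Q(24)) = (√(483 + 8*I*√7) - 301390) + 2*(-5*24³) = (-301390 + √(483 + 8*I*√7)) + 2*(-5*13824) = (-301390 + √(483 + 8*I*√7)) + 2*(-69120) = (-301390 + √(483 + 8*I*√7)) - 138240 = -439630 + √(483 + 8*I*√7)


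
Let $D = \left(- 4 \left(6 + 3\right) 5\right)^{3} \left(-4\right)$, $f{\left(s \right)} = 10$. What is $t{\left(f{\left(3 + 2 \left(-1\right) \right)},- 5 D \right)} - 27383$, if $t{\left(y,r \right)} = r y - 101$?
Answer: $-1166427484$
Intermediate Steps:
$D = 23328000$ ($D = \left(\left(-4\right) 9 \cdot 5\right)^{3} \left(-4\right) = \left(\left(-36\right) 5\right)^{3} \left(-4\right) = \left(-180\right)^{3} \left(-4\right) = \left(-5832000\right) \left(-4\right) = 23328000$)
$t{\left(y,r \right)} = -101 + r y$
$t{\left(f{\left(3 + 2 \left(-1\right) \right)},- 5 D \right)} - 27383 = \left(-101 + \left(-5\right) 23328000 \cdot 10\right) - 27383 = \left(-101 - 1166400000\right) - 27383 = -1166400101 - 27383 = -1166427484$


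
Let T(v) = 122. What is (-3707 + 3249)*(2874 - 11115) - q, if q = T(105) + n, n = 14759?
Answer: 3759497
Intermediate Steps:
q = 14881 (q = 122 + 14759 = 14881)
(-3707 + 3249)*(2874 - 11115) - q = (-3707 + 3249)*(2874 - 11115) - 1*14881 = -458*(-8241) - 14881 = 3774378 - 14881 = 3759497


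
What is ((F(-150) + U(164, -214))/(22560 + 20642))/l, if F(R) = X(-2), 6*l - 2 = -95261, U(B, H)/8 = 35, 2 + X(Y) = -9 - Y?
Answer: -271/685896553 ≈ -3.9510e-7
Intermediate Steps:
X(Y) = -11 - Y (X(Y) = -2 + (-9 - Y) = -11 - Y)
U(B, H) = 280 (U(B, H) = 8*35 = 280)
l = -31753/2 (l = ⅓ + (⅙)*(-95261) = ⅓ - 95261/6 = -31753/2 ≈ -15877.)
F(R) = -9 (F(R) = -11 - 1*(-2) = -11 + 2 = -9)
((F(-150) + U(164, -214))/(22560 + 20642))/l = ((-9 + 280)/(22560 + 20642))/(-31753/2) = (271/43202)*(-2/31753) = -271/685896553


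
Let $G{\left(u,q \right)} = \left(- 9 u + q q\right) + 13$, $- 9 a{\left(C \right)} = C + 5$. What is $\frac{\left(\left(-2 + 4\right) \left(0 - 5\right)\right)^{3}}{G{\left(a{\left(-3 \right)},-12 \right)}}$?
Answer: $- \frac{1000}{159} \approx -6.2893$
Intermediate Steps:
$a{\left(C \right)} = - \frac{5}{9} - \frac{C}{9}$ ($a{\left(C \right)} = - \frac{C + 5}{9} = - \frac{5 + C}{9} = - \frac{5}{9} - \frac{C}{9}$)
$G{\left(u,q \right)} = 13 + q^{2} - 9 u$ ($G{\left(u,q \right)} = \left(- 9 u + q^{2}\right) + 13 = \left(q^{2} - 9 u\right) + 13 = 13 + q^{2} - 9 u$)
$\frac{\left(\left(-2 + 4\right) \left(0 - 5\right)\right)^{3}}{G{\left(a{\left(-3 \right)},-12 \right)}} = \frac{\left(\left(-2 + 4\right) \left(0 - 5\right)\right)^{3}}{13 + \left(-12\right)^{2} - 9 \left(- \frac{5}{9} - - \frac{1}{3}\right)} = \frac{\left(2 \left(-5\right)\right)^{3}}{13 + 144 - 9 \left(- \frac{5}{9} + \frac{1}{3}\right)} = \frac{\left(-10\right)^{3}}{13 + 144 - -2} = - \frac{1000}{13 + 144 + 2} = - \frac{1000}{159}$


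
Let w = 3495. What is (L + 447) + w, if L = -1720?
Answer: 2222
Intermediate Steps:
(L + 447) + w = (-1720 + 447) + 3495 = -1273 + 3495 = 2222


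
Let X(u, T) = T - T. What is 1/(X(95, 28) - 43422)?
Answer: -1/43422 ≈ -2.3030e-5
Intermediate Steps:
X(u, T) = 0
1/(X(95, 28) - 43422) = 1/(0 - 43422) = 1/(-43422) = -1/43422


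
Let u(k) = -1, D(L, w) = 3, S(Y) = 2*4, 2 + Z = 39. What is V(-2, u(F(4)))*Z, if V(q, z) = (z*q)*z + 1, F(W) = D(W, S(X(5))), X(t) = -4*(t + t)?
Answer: -37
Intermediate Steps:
Z = 37 (Z = -2 + 39 = 37)
X(t) = -8*t
S(Y) = 8
F(W) = 3
V(q, z) = 1 + q*z² (V(q, z) = (q*z)*z + 1 = q*z² + 1 = 1 + q*z²)
V(-2, u(F(4)))*Z = (1 - 2*(-1)²)*37 = (1 - 2*1)*37 = (1 - 2)*37 = -1*37 = -37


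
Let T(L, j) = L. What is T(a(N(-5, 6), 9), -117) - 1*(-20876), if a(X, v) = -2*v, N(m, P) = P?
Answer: 20858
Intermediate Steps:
T(a(N(-5, 6), 9), -117) - 1*(-20876) = -2*9 - 1*(-20876) = -18 + 20876 = 20858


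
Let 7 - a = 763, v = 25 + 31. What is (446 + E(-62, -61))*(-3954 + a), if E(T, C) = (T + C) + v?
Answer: -1785090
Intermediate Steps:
v = 56
E(T, C) = 56 + C + T (E(T, C) = (T + C) + 56 = (C + T) + 56 = 56 + C + T)
a = -756 (a = 7 - 1*763 = 7 - 763 = -756)
(446 + E(-62, -61))*(-3954 + a) = (446 + (56 - 61 - 62))*(-3954 - 756) = (446 - 67)*(-4710) = 379*(-4710) = -1785090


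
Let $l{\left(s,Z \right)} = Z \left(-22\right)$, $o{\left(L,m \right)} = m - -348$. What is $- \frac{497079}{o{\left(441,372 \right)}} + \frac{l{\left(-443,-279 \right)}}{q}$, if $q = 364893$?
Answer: $- \frac{6717638081}{9730480} \approx -690.37$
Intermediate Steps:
$o{\left(L,m \right)} = 348 + m$ ($o{\left(L,m \right)} = m + 348 = 348 + m$)
$l{\left(s,Z \right)} = - 22 Z$
$- \frac{497079}{o{\left(441,372 \right)}} + \frac{l{\left(-443,-279 \right)}}{q} = - \frac{497079}{348 + 372} + \frac{\left(-22\right) \left(-279\right)}{364893} = - \frac{497079}{720} + 6138 \cdot \frac{1}{364893} = \left(-497079\right) \frac{1}{720} + \frac{2046}{121631} = - \frac{55231}{80} + \frac{2046}{121631} = - \frac{6717638081}{9730480}$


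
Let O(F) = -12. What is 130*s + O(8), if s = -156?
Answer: -20292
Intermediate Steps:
130*s + O(8) = 130*(-156) - 12 = -20280 - 12 = -20292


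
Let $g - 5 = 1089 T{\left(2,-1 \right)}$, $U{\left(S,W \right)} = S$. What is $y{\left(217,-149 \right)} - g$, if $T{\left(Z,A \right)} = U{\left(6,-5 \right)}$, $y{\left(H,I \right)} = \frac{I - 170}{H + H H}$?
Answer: $- \frac{309334253}{47306} \approx -6539.0$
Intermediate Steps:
$y{\left(H,I \right)} = \frac{-170 + I}{H + H^{2}}$
$T{\left(Z,A \right)} = 6$
$g = 6539$ ($g = 5 + 1089 \cdot 6 = 5 + 6534 = 6539$)
$y{\left(217,-149 \right)} - g = \frac{-170 - 149}{217 \left(1 + 217\right)} - 6539 = \frac{1}{217} \cdot \frac{1}{218} \left(-319\right) - 6539 = - \frac{319}{47306} - 6539 = - \frac{309334253}{47306}$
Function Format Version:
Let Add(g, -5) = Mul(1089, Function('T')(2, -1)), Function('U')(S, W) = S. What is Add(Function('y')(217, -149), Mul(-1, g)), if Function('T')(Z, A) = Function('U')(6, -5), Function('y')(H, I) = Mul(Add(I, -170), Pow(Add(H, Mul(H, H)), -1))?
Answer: Rational(-309334253, 47306) ≈ -6539.0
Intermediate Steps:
Function('y')(H, I) = Mul(Pow(Add(H, Pow(H, 2)), -1), Add(-170, I)) (Function('y')(H, I) = Mul(Add(-170, I), Pow(Add(H, Pow(H, 2)), -1)) = Mul(Pow(Add(H, Pow(H, 2)), -1), Add(-170, I)))
Function('T')(Z, A) = 6
g = 6539 (g = Add(5, Mul(1089, 6)) = Add(5, 6534) = 6539)
Add(Function('y')(217, -149), Mul(-1, g)) = Add(Mul(Pow(217, -1), Pow(Add(1, 217), -1), Add(-170, -149)), Mul(-1, 6539)) = Add(Mul(Rational(1, 217), Pow(218, -1), -319), -6539) = Add(Mul(Rational(1, 217), Rational(1, 218), -319), -6539) = Add(Rational(-319, 47306), -6539) = Rational(-309334253, 47306)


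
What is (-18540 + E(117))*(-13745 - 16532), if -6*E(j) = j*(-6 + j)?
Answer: 1253740293/2 ≈ 6.2687e+8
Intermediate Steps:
E(j) = -j*(-6 + j)/6
(-18540 + E(117))*(-13745 - 16532) = (-18540 + (1/6)*117*(6 - 1*117))*(-13745 - 16532) = (-18540 + (1/6)*117*(6 - 117))*(-30277) = (-18540 + (1/6)*117*(-111))*(-30277) = (-18540 - 4329/2)*(-30277) = -41409/2*(-30277) = 1253740293/2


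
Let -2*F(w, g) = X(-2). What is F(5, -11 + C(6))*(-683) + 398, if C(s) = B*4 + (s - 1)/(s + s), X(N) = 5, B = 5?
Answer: 4211/2 ≈ 2105.5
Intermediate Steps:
C(s) = 20 + (-1 + s)/(2*s) (C(s) = 5*4 + (s - 1)/(s + s) = 20 + (-1 + s)/((2*s)) = 20 + (-1 + s)*(1/(2*s)) = 20 + (-1 + s)/(2*s))
F(w, g) = -5/2 (F(w, g) = -1/2*5 = -5/2)
F(5, -11 + C(6))*(-683) + 398 = -5/2*(-683) + 398 = 3415/2 + 398 = 4211/2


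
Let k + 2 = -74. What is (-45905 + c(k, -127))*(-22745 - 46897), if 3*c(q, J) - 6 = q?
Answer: 3198540990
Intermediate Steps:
k = -76 (k = -2 - 74 = -76)
c(q, J) = 2 + q/3
(-45905 + c(k, -127))*(-22745 - 46897) = (-45905 + (2 + (⅓)*(-76)))*(-22745 - 46897) = (-45905 + (2 - 76/3))*(-69642) = (-45905 - 70/3)*(-69642) = -137785/3*(-69642) = 3198540990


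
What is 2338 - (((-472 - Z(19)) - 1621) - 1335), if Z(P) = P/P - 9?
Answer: 5758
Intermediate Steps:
Z(P) = -8 (Z(P) = 1 - 9 = -8)
2338 - (((-472 - Z(19)) - 1621) - 1335) = 2338 - (((-472 - 1*(-8)) - 1621) - 1335) = 2338 - (((-472 + 8) - 1621) - 1335) = 2338 - ((-464 - 1621) - 1335) = 2338 - (-2085 - 1335) = 2338 - 1*(-3420) = 2338 + 3420 = 5758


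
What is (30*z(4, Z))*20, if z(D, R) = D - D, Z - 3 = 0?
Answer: 0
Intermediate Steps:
Z = 3 (Z = 3 + 0 = 3)
z(D, R) = 0
(30*z(4, Z))*20 = (30*0)*20 = 0*20 = 0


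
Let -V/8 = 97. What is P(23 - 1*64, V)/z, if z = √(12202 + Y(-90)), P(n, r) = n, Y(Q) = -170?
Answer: -41*√47/752 ≈ -0.37378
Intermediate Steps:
V = -776 (V = -8*97 = -776)
z = 16*√47 (z = √(12202 - 170) = √12032 = 16*√47 ≈ 109.69)
P(23 - 1*64, V)/z = (23 - 1*64)/((16*√47)) = (23 - 64)*(√47/752) = -41*√47/752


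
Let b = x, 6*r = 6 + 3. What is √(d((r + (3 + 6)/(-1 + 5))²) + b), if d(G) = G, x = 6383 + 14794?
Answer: 3*√37673/4 ≈ 145.57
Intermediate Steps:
r = 3/2 (r = (6 + 3)/6 = (⅙)*9 = 3/2 ≈ 1.5000)
x = 21177
b = 21177
√(d((r + (3 + 6)/(-1 + 5))²) + b) = √((3/2 + (3 + 6)/(-1 + 5))² + 21177) = √((3/2 + 9/4)² + 21177) = √((15/4)² + 21177) = √(225/16 + 21177) = √(339057/16) = 3*√37673/4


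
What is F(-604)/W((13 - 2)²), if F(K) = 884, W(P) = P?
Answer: 884/121 ≈ 7.3058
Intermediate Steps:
F(-604)/W((13 - 2)²) = 884/((13 - 2)²) = 884/(11²) = 884/121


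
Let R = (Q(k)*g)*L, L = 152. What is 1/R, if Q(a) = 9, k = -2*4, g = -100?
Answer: -1/136800 ≈ -7.3099e-6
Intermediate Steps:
k = -8
R = -136800 (R = (9*(-100))*152 = -900*152 = -136800)
1/R = 1/(-136800) = -1/136800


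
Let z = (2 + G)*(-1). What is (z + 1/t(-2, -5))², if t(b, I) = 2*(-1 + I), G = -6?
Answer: 2209/144 ≈ 15.340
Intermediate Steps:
t(b, I) = -2 + 2*I
z = 4 (z = (2 - 6)*(-1) = -4*(-1) = 4)
(z + 1/t(-2, -5))² = (4 + 1/(-2 + 2*(-5)))² = (4 + 1/(-2 - 10))² = (4 + 1/(-12))² = (4 - 1/12)² = (47/12)² = 2209/144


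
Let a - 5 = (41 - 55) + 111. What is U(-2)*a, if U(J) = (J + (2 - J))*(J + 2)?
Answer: 0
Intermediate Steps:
U(J) = 4 + 2*J (U(J) = 2*(2 + J) = 4 + 2*J)
a = 102 (a = 5 + ((41 - 55) + 111) = 5 + (-14 + 111) = 5 + 97 = 102)
U(-2)*a = (4 + 2*(-2))*102 = (4 - 4)*102 = 0*102 = 0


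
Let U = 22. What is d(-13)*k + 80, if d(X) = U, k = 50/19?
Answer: 2620/19 ≈ 137.89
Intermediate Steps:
k = 50/19 (k = 50*(1/19) = 50/19 ≈ 2.6316)
d(X) = 22
d(-13)*k + 80 = 22*(50/19) + 80 = 1100/19 + 80 = 2620/19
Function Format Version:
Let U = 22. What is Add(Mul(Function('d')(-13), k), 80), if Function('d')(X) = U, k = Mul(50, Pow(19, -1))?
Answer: Rational(2620, 19) ≈ 137.89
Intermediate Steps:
k = Rational(50, 19) (k = Mul(50, Rational(1, 19)) = Rational(50, 19) ≈ 2.6316)
Function('d')(X) = 22
Add(Mul(Function('d')(-13), k), 80) = Add(Mul(22, Rational(50, 19)), 80) = Add(Rational(1100, 19), 80) = Rational(2620, 19)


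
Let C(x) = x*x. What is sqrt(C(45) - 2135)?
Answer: I*sqrt(110) ≈ 10.488*I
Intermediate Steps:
C(x) = x**2
sqrt(C(45) - 2135) = sqrt(45**2 - 2135) = sqrt(2025 - 2135) = sqrt(-110) = I*sqrt(110)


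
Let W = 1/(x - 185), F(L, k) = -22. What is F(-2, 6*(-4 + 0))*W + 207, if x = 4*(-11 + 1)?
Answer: 46597/225 ≈ 207.10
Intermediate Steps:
x = -40 (x = 4*(-10) = -40)
W = -1/225 (W = 1/(-40 - 185) = 1/(-225) = -1/225 ≈ -0.0044444)
F(-2, 6*(-4 + 0))*W + 207 = -22*(-1/225) + 207 = 22/225 + 207 = 46597/225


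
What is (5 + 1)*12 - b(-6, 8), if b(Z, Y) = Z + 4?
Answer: 74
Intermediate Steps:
b(Z, Y) = 4 + Z
(5 + 1)*12 - b(-6, 8) = (5 + 1)*12 - (4 - 6) = 6*12 - 1*(-2) = 72 + 2 = 74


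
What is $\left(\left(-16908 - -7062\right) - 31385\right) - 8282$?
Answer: $-49513$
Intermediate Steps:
$\left(\left(-16908 - -7062\right) - 31385\right) - 8282 = \left(\left(-16908 + 7062\right) - 31385\right) - 8282 = \left(-9846 - 31385\right) - 8282 = -41231 - 8282 = -49513$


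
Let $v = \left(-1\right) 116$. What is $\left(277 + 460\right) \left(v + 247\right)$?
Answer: $96547$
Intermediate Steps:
$v = -116$
$\left(277 + 460\right) \left(v + 247\right) = \left(277 + 460\right) \left(-116 + 247\right) = 737 \cdot 131 = 96547$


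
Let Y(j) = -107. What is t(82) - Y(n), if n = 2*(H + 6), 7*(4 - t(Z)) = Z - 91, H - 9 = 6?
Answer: 786/7 ≈ 112.29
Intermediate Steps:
H = 15 (H = 9 + 6 = 15)
t(Z) = 17 - Z/7 (t(Z) = 4 - (Z - 91)/7 = 4 - (-91 + Z)/7 = 4 + (13 - Z/7) = 17 - Z/7)
n = 42 (n = 2*(15 + 6) = 2*21 = 42)
t(82) - Y(n) = (17 - ⅐*82) - 1*(-107) = (17 - 82/7) + 107 = 37/7 + 107 = 786/7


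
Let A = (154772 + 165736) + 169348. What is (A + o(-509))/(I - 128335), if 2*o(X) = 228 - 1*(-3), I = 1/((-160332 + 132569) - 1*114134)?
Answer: -139050971871/36420702992 ≈ -3.8179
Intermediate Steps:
A = 489856 (A = 320508 + 169348 = 489856)
I = -1/141897 (I = 1/(-27763 - 114134) = 1/(-141897) = -1/141897 ≈ -7.0474e-6)
o(X) = 231/2 (o(X) = (228 - 1*(-3))/2 = (228 + 3)/2 = (½)*231 = 231/2)
(A + o(-509))/(I - 128335) = (489856 + 231/2)/(-1/141897 - 128335) = 979943/(2*(-18210351496/141897)) = (979943/2)*(-141897/18210351496) = -139050971871/36420702992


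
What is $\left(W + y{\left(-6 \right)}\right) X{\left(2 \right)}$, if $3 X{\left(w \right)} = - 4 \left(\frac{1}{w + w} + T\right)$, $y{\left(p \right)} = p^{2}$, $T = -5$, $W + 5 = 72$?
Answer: $\frac{1957}{3} \approx 652.33$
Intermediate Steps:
$W = 67$ ($W = -5 + 72 = 67$)
$X{\left(w \right)} = \frac{20}{3} - \frac{2}{3 w}$ ($X{\left(w \right)} = \frac{\left(-4\right) \left(\frac{1}{w + w} - 5\right)}{3} = \frac{\left(-4\right) \left(\frac{1}{2 w} - 5\right)}{3} = \frac{\left(-4\right) \left(-5 + \frac{1}{2 w}\right)}{3} = \frac{20 - \frac{2}{w}}{3} = \frac{20}{3} - \frac{2}{3 w}$)
$\left(W + y{\left(-6 \right)}\right) X{\left(2 \right)} = \left(67 + \left(-6\right)^{2}\right) \frac{2 \left(-1 + 10 \cdot 2\right)}{3 \cdot 2} = \left(67 + 36\right) \frac{2}{3} \cdot \frac{1}{2} \left(-1 + 20\right) = 103 \cdot \frac{2}{3} \cdot \frac{1}{2} \cdot 19 = 103 \cdot \frac{19}{3} = \frac{1957}{3}$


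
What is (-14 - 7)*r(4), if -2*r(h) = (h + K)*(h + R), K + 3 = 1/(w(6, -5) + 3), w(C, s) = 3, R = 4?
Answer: 98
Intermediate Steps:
K = -17/6 (K = -3 + 1/(3 + 3) = -3 + 1/6 = -3 + ⅙ = -17/6 ≈ -2.8333)
r(h) = -(4 + h)*(-17/6 + h)/2 (r(h) = -(h - 17/6)*(h + 4)/2 = -(-17/6 + h)*(4 + h)/2 = -(4 + h)*(-17/6 + h)/2)
(-14 - 7)*r(4) = (-14 - 7)*(17/3 - 7/12*4 - ½*4²) = -21*(17/3 - 7/3 - ½*16) = -21*(17/3 - 7/3 - 8) = -21*(-14/3) = 98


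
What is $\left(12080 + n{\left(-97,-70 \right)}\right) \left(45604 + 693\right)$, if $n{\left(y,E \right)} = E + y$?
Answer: $551536161$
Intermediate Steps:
$\left(12080 + n{\left(-97,-70 \right)}\right) \left(45604 + 693\right) = \left(12080 - 167\right) \left(45604 + 693\right) = \left(12080 - 167\right) 46297 = 11913 \cdot 46297 = 551536161$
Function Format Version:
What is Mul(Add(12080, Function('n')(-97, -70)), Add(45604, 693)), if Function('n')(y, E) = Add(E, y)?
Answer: 551536161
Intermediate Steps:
Mul(Add(12080, Function('n')(-97, -70)), Add(45604, 693)) = Mul(Add(12080, Add(-70, -97)), Add(45604, 693)) = Mul(Add(12080, -167), 46297) = Mul(11913, 46297) = 551536161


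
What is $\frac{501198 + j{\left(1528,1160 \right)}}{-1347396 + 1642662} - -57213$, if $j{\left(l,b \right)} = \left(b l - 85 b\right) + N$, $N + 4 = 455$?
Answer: $\frac{16895229187}{295266} \approx 57220.0$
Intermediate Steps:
$N = 451$ ($N = -4 + 455 = 451$)
$j{\left(l,b \right)} = 451 - 85 b + b l$ ($j{\left(l,b \right)} = \left(b l - 85 b\right) + 451 = \left(- 85 b + b l\right) + 451 = 451 - 85 b + b l$)
$\frac{501198 + j{\left(1528,1160 \right)}}{-1347396 + 1642662} - -57213 = \frac{501198 + \left(451 - 98600 + 1160 \cdot 1528\right)}{-1347396 + 1642662} - -57213 = \frac{501198 + \left(451 - 98600 + 1772480\right)}{295266} + 57213 = \left(501198 + 1674331\right) \frac{1}{295266} + 57213 = 2175529 \cdot \frac{1}{295266} + 57213 = \frac{2175529}{295266} + 57213 = \frac{16895229187}{295266}$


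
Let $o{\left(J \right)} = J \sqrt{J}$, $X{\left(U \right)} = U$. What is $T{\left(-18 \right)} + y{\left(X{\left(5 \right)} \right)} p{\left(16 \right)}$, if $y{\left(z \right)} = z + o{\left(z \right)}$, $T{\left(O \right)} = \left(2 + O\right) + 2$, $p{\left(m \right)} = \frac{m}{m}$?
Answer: $-9 + 5 \sqrt{5} \approx 2.1803$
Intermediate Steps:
$p{\left(m \right)} = 1$
$T{\left(O \right)} = 4 + O$
$o{\left(J \right)} = J^{\frac{3}{2}}$
$y{\left(z \right)} = z + z^{\frac{3}{2}}$
$T{\left(-18 \right)} + y{\left(X{\left(5 \right)} \right)} p{\left(16 \right)} = \left(4 - 18\right) + \left(5 + 5^{\frac{3}{2}}\right) 1 = -14 + \left(5 + 5 \sqrt{5}\right) 1 = -14 + \left(5 + 5 \sqrt{5}\right) = -9 + 5 \sqrt{5}$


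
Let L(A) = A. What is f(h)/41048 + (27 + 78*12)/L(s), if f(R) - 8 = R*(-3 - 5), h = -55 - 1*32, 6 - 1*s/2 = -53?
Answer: 4951537/605458 ≈ 8.1782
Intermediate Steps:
s = 118 (s = 12 - 2*(-53) = 12 + 106 = 118)
h = -87 (h = -55 - 32 = -87)
f(R) = 8 - 8*R (f(R) = 8 + R*(-3 - 5) = 8 + R*(-8) = 8 - 8*R)
f(h)/41048 + (27 + 78*12)/L(s) = (8 - 8*(-87))/41048 + (27 + 78*12)/118 = (8 + 696)*(1/41048) + (27 + 936)*(1/118) = 704*(1/41048) + 963*(1/118) = 88/5131 + 963/118 = 4951537/605458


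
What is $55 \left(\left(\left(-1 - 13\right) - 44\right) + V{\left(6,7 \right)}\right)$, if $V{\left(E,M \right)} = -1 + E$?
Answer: $-2915$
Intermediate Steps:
$55 \left(\left(\left(-1 - 13\right) - 44\right) + V{\left(6,7 \right)}\right) = 55 \left(\left(\left(-1 - 13\right) - 44\right) + \left(-1 + 6\right)\right) = 55 \left(\left(-14 - 44\right) + 5\right) = 55 \left(-58 + 5\right) = 55 \left(-53\right) = -2915$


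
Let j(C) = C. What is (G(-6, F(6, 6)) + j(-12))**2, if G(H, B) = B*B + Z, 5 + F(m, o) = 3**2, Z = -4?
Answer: 0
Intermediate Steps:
F(m, o) = 4 (F(m, o) = -5 + 3**2 = -5 + 9 = 4)
G(H, B) = -4 + B**2 (G(H, B) = B*B - 4 = B**2 - 4 = -4 + B**2)
(G(-6, F(6, 6)) + j(-12))**2 = ((-4 + 4**2) - 12)**2 = ((-4 + 16) - 12)**2 = (12 - 12)**2 = 0**2 = 0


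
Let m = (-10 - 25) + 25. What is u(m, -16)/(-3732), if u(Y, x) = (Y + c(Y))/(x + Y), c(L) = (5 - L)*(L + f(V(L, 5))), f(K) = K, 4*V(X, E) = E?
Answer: -565/388128 ≈ -0.0014557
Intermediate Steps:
V(X, E) = E/4
c(L) = (5 - L)*(5/4 + L) (c(L) = (5 - L)*(L + (1/4)*5) = (5 - L)*(L + 5/4) = (5 - L)*(5/4 + L))
m = -10 (m = -35 + 25 = -10)
u(Y, x) = (25/4 - Y**2 + 19*Y/4)/(Y + x) (u(Y, x) = (Y + (25/4 - Y**2 + 15*Y/4))/(x + Y) = (25/4 - Y**2 + 19*Y/4)/(Y + x))
u(m, -16)/(-3732) = ((25/4 - 1*(-10)**2 + (19/4)*(-10))/(-10 - 16))/(-3732) = ((25/4 - 1*100 - 95/2)/(-26))*(-1/3732) = -(25/4 - 100 - 95/2)/26*(-1/3732) = -1/26*(-565/4)*(-1/3732) = (565/104)*(-1/3732) = -565/388128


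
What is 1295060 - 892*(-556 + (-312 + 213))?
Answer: 1879320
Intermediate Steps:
1295060 - 892*(-556 + (-312 + 213)) = 1295060 - 892*(-556 - 99) = 1295060 - 892*(-655) = 1295060 - 1*(-584260) = 1295060 + 584260 = 1879320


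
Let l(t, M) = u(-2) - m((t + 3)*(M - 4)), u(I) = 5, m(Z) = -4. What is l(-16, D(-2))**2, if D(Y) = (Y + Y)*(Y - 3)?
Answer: 81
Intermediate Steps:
D(Y) = 2*Y*(-3 + Y) (D(Y) = (2*Y)*(-3 + Y) = 2*Y*(-3 + Y))
l(t, M) = 9 (l(t, M) = 5 - 1*(-4) = 5 + 4 = 9)
l(-16, D(-2))**2 = 9**2 = 81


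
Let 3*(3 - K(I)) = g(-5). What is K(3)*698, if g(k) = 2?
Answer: 4886/3 ≈ 1628.7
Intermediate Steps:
K(I) = 7/3 (K(I) = 3 - ⅓*2 = 3 - ⅔ = 7/3)
K(3)*698 = (7/3)*698 = 4886/3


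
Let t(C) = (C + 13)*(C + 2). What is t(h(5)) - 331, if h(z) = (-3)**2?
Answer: -89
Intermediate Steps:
h(z) = 9
t(C) = (2 + C)*(13 + C) (t(C) = (13 + C)*(2 + C) = (2 + C)*(13 + C))
t(h(5)) - 331 = (26 + 9**2 + 15*9) - 331 = (26 + 81 + 135) - 331 = 242 - 331 = -89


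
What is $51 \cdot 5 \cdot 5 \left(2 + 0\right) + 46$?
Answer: $2596$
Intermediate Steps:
$51 \cdot 5 \cdot 5 \left(2 + 0\right) + 46 = 51 \cdot 25 \cdot 2 + 46 = 51 \cdot 50 + 46 = 2550 + 46 = 2596$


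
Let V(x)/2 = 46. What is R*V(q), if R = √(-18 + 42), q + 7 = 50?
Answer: 184*√6 ≈ 450.71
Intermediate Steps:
q = 43 (q = -7 + 50 = 43)
R = 2*√6 (R = √24 = 2*√6 ≈ 4.8990)
V(x) = 92 (V(x) = 2*46 = 92)
R*V(q) = (2*√6)*92 = 184*√6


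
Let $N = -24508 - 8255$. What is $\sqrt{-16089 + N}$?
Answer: $6 i \sqrt{1357} \approx 221.02 i$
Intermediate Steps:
$N = -32763$ ($N = -24508 - 8255 = -32763$)
$\sqrt{-16089 + N} = \sqrt{-16089 - 32763} = \sqrt{-48852} = 6 i \sqrt{1357}$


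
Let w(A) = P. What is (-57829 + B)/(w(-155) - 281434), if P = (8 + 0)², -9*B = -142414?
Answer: 378047/2532330 ≈ 0.14929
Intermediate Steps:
B = 142414/9 (B = -⅑*(-142414) = 142414/9 ≈ 15824.)
P = 64 (P = 8² = 64)
w(A) = 64
(-57829 + B)/(w(-155) - 281434) = (-57829 + 142414/9)/(64 - 281434) = -378047/9/(-281370) = -378047/9*(-1/281370) = 378047/2532330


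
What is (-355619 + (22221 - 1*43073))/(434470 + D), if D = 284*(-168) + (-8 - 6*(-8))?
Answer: -376471/386798 ≈ -0.97330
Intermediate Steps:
D = -47672 (D = -47712 + (-8 + 48) = -47712 + 40 = -47672)
(-355619 + (22221 - 1*43073))/(434470 + D) = (-355619 + (22221 - 1*43073))/(434470 - 47672) = (-355619 + (22221 - 43073))/386798 = (-355619 - 20852)*(1/386798) = -376471*1/386798 = -376471/386798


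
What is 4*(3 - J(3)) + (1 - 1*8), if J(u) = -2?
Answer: 13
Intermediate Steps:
4*(3 - J(3)) + (1 - 1*8) = 4*(3 - 1*(-2)) + (1 - 1*8) = 4*(3 + 2) + (1 - 8) = 4*5 - 7 = 20 - 7 = 13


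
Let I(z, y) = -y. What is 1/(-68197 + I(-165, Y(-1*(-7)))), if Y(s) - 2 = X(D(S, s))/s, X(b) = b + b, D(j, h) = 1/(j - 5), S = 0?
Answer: -35/2386963 ≈ -1.4663e-5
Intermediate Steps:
D(j, h) = 1/(-5 + j)
X(b) = 2*b
Y(s) = 2 - 2/(5*s) (Y(s) = 2 + (2/(-5 + 0))/s = 2 + (2/(-5))/s = 2 + (2*(-⅕))/s = 2 - 2/(5*s))
1/(-68197 + I(-165, Y(-1*(-7)))) = 1/(-68197 - (2 - 2/(5*((-1*(-7)))))) = 1/(-68197 - (2 - ⅖/7)) = 1/(-68197 - (2 - ⅖*⅐)) = 1/(-68197 - (2 - 2/35)) = 1/(-68197 - 1*68/35) = 1/(-68197 - 68/35) = 1/(-2386963/35) = -35/2386963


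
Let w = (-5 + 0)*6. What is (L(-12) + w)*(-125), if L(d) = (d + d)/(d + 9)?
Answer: 2750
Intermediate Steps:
L(d) = 2*d/(9 + d) (L(d) = (2*d)/(9 + d) = 2*d/(9 + d))
w = -30 (w = -5*6 = -30)
(L(-12) + w)*(-125) = (2*(-12)/(9 - 12) - 30)*(-125) = (2*(-12)/(-3) - 30)*(-125) = (2*(-12)*(-⅓) - 30)*(-125) = (8 - 30)*(-125) = -22*(-125) = 2750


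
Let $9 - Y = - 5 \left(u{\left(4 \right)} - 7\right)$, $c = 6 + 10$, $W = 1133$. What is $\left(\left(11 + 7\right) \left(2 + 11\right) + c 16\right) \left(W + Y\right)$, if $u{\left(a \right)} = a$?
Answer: $552230$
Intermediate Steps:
$c = 16$
$Y = -6$ ($Y = 9 - - 5 \left(4 - 7\right) = 9 - \left(-5\right) \left(-3\right) = 9 - 15 = -6$)
$\left(\left(11 + 7\right) \left(2 + 11\right) + c 16\right) \left(W + Y\right) = \left(\left(11 + 7\right) \left(2 + 11\right) + 16 \cdot 16\right) \left(1133 - 6\right) = \left(18 \cdot 13 + 256\right) 1127 = \left(234 + 256\right) 1127 = 490 \cdot 1127 = 552230$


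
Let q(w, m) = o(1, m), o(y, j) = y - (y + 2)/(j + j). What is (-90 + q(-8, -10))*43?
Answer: -76411/20 ≈ -3820.6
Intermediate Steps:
o(y, j) = y - (2 + y)/(2*j)
q(w, m) = (-3/2 + m)/m (q(w, m) = (-1 - 1/2*1 + m*1)/m = (-1 - 1/2 + m)/m = (-3/2 + m)/m)
(-90 + q(-8, -10))*43 = (-90 + (-3/2 - 10)/(-10))*43 = (-90 - 1/10*(-23/2))*43 = (-90 + 23/20)*43 = -1777/20*43 = -76411/20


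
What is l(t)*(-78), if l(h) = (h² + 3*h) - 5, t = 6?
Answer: -3822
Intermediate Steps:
l(h) = -5 + h² + 3*h
l(t)*(-78) = (-5 + 6² + 3*6)*(-78) = (-5 + 36 + 18)*(-78) = 49*(-78) = -3822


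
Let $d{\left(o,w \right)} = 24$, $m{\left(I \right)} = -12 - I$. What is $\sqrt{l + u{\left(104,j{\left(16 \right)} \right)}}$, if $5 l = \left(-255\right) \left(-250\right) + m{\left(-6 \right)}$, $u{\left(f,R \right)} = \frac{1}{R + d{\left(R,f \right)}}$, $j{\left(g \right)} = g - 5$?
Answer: $\frac{\sqrt{15617315}}{35} \approx 112.91$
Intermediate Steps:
$j{\left(g \right)} = -5 + g$
$u{\left(f,R \right)} = \frac{1}{24 + R}$ ($u{\left(f,R \right)} = \frac{1}{R + 24} = \frac{1}{24 + R}$)
$l = \frac{63744}{5}$ ($l = \frac{\left(-255\right) \left(-250\right) - 6}{5} = \frac{63750 + \left(-12 + 6\right)}{5} = \frac{63750 - 6}{5} = \frac{1}{5} \cdot 63744 = \frac{63744}{5} \approx 12749.0$)
$\sqrt{l + u{\left(104,j{\left(16 \right)} \right)}} = \sqrt{\frac{63744}{5} + \frac{1}{24 + \left(-5 + 16\right)}} = \sqrt{\frac{63744}{5} + \frac{1}{24 + 11}} = \sqrt{\frac{63744}{5} + \frac{1}{35}} = \sqrt{\frac{446209}{35}} = \frac{\sqrt{15617315}}{35}$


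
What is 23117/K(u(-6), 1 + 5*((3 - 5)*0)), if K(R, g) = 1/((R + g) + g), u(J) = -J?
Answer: 184936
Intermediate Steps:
K(R, g) = 1/(R + 2*g)
23117/K(u(-6), 1 + 5*((3 - 5)*0)) = 23117/(1/(-1*(-6) + 2*(1 + 5*((3 - 5)*0)))) = 23117/(1/(6 + 2*(1 + 5*(-2*0)))) = 23117/(1/(6 + 2*(1 + 5*0))) = 23117/(1/(6 + 2*(1 + 0))) = 23117/(1/(6 + 2*1)) = 23117/(1/(6 + 2)) = 23117/(1/8) = 23117/(⅛) = 23117*8 = 184936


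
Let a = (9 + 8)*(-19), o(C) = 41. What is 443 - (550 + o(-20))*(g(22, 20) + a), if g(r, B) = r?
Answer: 178334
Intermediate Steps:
a = -323 (a = 17*(-19) = -323)
443 - (550 + o(-20))*(g(22, 20) + a) = 443 - (550 + 41)*(22 - 323) = 443 - 591*(-301) = 443 - 1*(-177891) = 443 + 177891 = 178334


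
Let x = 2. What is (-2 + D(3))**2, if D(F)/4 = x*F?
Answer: 484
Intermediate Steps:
D(F) = 8*F (D(F) = 4*(2*F) = 8*F)
(-2 + D(3))**2 = (-2 + 8*3)**2 = (-2 + 24)**2 = 22**2 = 484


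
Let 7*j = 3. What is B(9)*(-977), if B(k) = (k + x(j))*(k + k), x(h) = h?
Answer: -1160676/7 ≈ -1.6581e+5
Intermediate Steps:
j = 3/7 (j = (⅐)*3 = 3/7 ≈ 0.42857)
B(k) = 2*k*(3/7 + k) (B(k) = (k + 3/7)*(k + k) = (3/7 + k)*(2*k) = 2*k*(3/7 + k))
B(9)*(-977) = ((2/7)*9*(3 + 7*9))*(-977) = ((2/7)*9*(3 + 63))*(-977) = ((2/7)*9*66)*(-977) = (1188/7)*(-977) = -1160676/7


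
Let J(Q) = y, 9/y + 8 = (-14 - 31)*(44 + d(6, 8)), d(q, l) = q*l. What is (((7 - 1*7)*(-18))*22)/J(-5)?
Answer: 0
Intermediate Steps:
d(q, l) = l*q
y = -9/4148 (y = 9/(-8 + (-14 - 31)*(44 + 8*6)) = 9/(-8 - 45*(44 + 48)) = 9/(-8 - 45*92) = 9/(-8 - 4140) = 9/(-4148) = 9*(-1/4148) = -9/4148 ≈ -0.0021697)
J(Q) = -9/4148
(((7 - 1*7)*(-18))*22)/J(-5) = (((7 - 1*7)*(-18))*22)/(-9/4148) = (((7 - 7)*(-18))*22)*(-4148/9) = ((0*(-18))*22)*(-4148/9) = (0*22)*(-4148/9) = 0*(-4148/9) = 0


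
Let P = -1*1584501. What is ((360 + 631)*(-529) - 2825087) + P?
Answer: -4933827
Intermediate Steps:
P = -1584501
((360 + 631)*(-529) - 2825087) + P = ((360 + 631)*(-529) - 2825087) - 1584501 = (991*(-529) - 2825087) - 1584501 = (-524239 - 2825087) - 1584501 = -3349326 - 1584501 = -4933827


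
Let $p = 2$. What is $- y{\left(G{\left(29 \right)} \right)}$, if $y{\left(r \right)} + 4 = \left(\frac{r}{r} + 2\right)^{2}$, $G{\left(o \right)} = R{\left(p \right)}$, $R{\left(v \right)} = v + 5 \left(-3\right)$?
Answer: $-5$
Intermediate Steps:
$R{\left(v \right)} = -15 + v$ ($R{\left(v \right)} = v - 15 = -15 + v$)
$G{\left(o \right)} = -13$ ($G{\left(o \right)} = -15 + 2 = -13$)
$y{\left(r \right)} = 5$ ($y{\left(r \right)} = -4 + \left(\frac{r}{r} + 2\right)^{2} = -4 + \left(1 + 2\right)^{2} = -4 + 3^{2} = -4 + 9 = 5$)
$- y{\left(G{\left(29 \right)} \right)} = \left(-1\right) 5 = -5$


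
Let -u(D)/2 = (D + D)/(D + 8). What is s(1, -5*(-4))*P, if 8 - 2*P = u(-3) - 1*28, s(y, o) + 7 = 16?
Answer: 756/5 ≈ 151.20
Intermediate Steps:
s(y, o) = 9 (s(y, o) = -7 + 16 = 9)
u(D) = -4*D/(8 + D) (u(D) = -2*(D + D)/(D + 8) = -2*2*D/(8 + D) = -4*D/(8 + D))
P = 84/5 (P = 4 - (-4*(-3)/(8 - 3) - 1*28)/2 = 4 - (-4*(-3)/5 - 28)/2 = 4 - (-4*(-3)*⅕ - 28)/2 = 4 - (12/5 - 28)/2 = 4 - ½*(-128/5) = 4 + 64/5 = 84/5 ≈ 16.800)
s(1, -5*(-4))*P = 9*(84/5) = 756/5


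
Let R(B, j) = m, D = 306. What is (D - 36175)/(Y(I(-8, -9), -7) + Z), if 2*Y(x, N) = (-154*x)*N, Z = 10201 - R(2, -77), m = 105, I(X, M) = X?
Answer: -35869/5784 ≈ -6.2014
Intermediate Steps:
R(B, j) = 105
Z = 10096 (Z = 10201 - 1*105 = 10201 - 105 = 10096)
Y(x, N) = -77*N*x (Y(x, N) = ((-154*x)*N)/2 = (-154*N*x)/2 = -77*N*x)
(D - 36175)/(Y(I(-8, -9), -7) + Z) = (306 - 36175)/(-77*(-7)*(-8) + 10096) = -35869/(-4312 + 10096) = -35869/5784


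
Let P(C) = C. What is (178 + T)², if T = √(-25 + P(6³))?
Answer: (178 + √191)² ≈ 36795.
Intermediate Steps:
T = √191 (T = √(-25 + 6³) = √(-25 + 216) = √191 ≈ 13.820)
(178 + T)² = (178 + √191)²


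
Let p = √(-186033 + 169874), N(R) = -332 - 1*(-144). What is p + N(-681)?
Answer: -188 + I*√16159 ≈ -188.0 + 127.12*I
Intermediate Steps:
N(R) = -188 (N(R) = -332 + 144 = -188)
p = I*√16159 (p = √(-16159) = I*√16159 ≈ 127.12*I)
p + N(-681) = I*√16159 - 188 = -188 + I*√16159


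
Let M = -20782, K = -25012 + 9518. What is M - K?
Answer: -5288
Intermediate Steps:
K = -15494
M - K = -20782 - 1*(-15494) = -20782 + 15494 = -5288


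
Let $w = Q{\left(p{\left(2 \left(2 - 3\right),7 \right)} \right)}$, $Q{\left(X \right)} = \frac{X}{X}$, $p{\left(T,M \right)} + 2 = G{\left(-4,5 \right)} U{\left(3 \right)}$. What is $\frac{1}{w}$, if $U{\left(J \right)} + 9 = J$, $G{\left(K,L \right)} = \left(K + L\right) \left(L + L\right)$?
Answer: $1$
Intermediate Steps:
$G{\left(K,L \right)} = 2 L \left(K + L\right)$ ($G{\left(K,L \right)} = \left(K + L\right) 2 L = 2 L \left(K + L\right)$)
$U{\left(J \right)} = -9 + J$
$p{\left(T,M \right)} = -62$ ($p{\left(T,M \right)} = -2 + 2 \cdot 5 \left(-4 + 5\right) \left(-9 + 3\right) = -2 + 2 \cdot 5 \cdot 1 \left(-6\right) = -2 + 10 \left(-6\right) = -2 - 60 = -62$)
$Q{\left(X \right)} = 1$
$w = 1$
$\frac{1}{w} = 1^{-1} = 1$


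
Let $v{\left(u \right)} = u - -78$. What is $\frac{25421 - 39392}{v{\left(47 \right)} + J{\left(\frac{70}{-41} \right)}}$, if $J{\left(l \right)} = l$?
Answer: $- \frac{190937}{1685} \approx -113.32$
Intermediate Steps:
$v{\left(u \right)} = 78 + u$ ($v{\left(u \right)} = u + 78 = 78 + u$)
$\frac{25421 - 39392}{v{\left(47 \right)} + J{\left(\frac{70}{-41} \right)}} = \frac{25421 - 39392}{\left(78 + 47\right) + \frac{70}{-41}} = - \frac{13971}{125 + 70 \left(- \frac{1}{41}\right)} = - \frac{13971}{125 - \frac{70}{41}} = - \frac{13971}{\frac{5055}{41}} = \left(-13971\right) \frac{41}{5055} = - \frac{190937}{1685}$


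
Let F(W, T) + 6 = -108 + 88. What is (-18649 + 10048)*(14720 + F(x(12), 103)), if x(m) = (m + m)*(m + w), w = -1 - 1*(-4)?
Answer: -126383094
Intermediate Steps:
w = 3 (w = -1 + 4 = 3)
x(m) = 2*m*(3 + m) (x(m) = (m + m)*(m + 3) = (2*m)*(3 + m) = 2*m*(3 + m))
F(W, T) = -26 (F(W, T) = -6 + (-108 + 88) = -6 - 20 = -26)
(-18649 + 10048)*(14720 + F(x(12), 103)) = (-18649 + 10048)*(14720 - 26) = -8601*14694 = -126383094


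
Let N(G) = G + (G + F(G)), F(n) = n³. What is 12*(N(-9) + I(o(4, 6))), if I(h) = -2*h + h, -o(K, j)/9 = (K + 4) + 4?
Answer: -7668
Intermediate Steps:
o(K, j) = -72 - 9*K (o(K, j) = -9*((K + 4) + 4) = -9*((4 + K) + 4) = -9*(8 + K) = -72 - 9*K)
I(h) = -h
N(G) = G³ + 2*G (N(G) = G + (G + G³) = G³ + 2*G)
12*(N(-9) + I(o(4, 6))) = 12*(-9*(2 + (-9)²) - (-72 - 9*4)) = 12*(-9*(2 + 81) - (-72 - 36)) = 12*(-9*83 - 1*(-108)) = 12*(-747 + 108) = 12*(-639) = -7668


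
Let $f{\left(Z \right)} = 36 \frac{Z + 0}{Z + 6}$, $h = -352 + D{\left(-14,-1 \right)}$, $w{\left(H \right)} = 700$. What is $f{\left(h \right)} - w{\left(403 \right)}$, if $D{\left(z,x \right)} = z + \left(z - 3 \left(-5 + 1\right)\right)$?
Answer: $- \frac{120076}{181} \approx -663.4$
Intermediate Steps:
$D{\left(z,x \right)} = 12 + 2 z$ ($D{\left(z,x \right)} = z + \left(z - -12\right) = z + \left(z + 12\right) = z + \left(12 + z\right) = 12 + 2 z$)
$h = -368$ ($h = -352 + \left(12 + 2 \left(-14\right)\right) = -352 + \left(12 - 28\right) = -352 - 16 = -368$)
$f{\left(Z \right)} = \frac{36 Z}{6 + Z}$ ($f{\left(Z \right)} = 36 \frac{Z}{6 + Z} = \frac{36 Z}{6 + Z}$)
$f{\left(h \right)} - w{\left(403 \right)} = 36 \left(-368\right) \frac{1}{6 - 368} - 700 = 36 \left(-368\right) \frac{1}{-362} - 700 = 36 \left(-368\right) \left(- \frac{1}{362}\right) - 700 = \frac{6624}{181} - 700 = - \frac{120076}{181}$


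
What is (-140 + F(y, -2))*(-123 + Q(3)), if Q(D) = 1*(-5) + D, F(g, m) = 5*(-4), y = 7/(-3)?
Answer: 20000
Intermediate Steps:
y = -7/3 (y = 7*(-⅓) = -7/3 ≈ -2.3333)
F(g, m) = -20
Q(D) = -5 + D
(-140 + F(y, -2))*(-123 + Q(3)) = (-140 - 20)*(-123 + (-5 + 3)) = -160*(-123 - 2) = -160*(-125) = 20000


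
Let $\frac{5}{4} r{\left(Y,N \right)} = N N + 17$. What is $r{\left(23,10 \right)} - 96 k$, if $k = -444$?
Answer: $\frac{213588}{5} \approx 42718.0$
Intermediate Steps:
$r{\left(Y,N \right)} = \frac{68}{5} + \frac{4 N^{2}}{5}$ ($r{\left(Y,N \right)} = \frac{4 \left(N N + 17\right)}{5} = \frac{4 \left(N^{2} + 17\right)}{5} = \frac{4 \left(17 + N^{2}\right)}{5} = \frac{68}{5} + \frac{4 N^{2}}{5}$)
$r{\left(23,10 \right)} - 96 k = \left(\frac{68}{5} + \frac{4 \cdot 10^{2}}{5}\right) - -42624 = \left(\frac{68}{5} + \frac{4}{5} \cdot 100\right) + 42624 = \left(\frac{68}{5} + 80\right) + 42624 = \frac{468}{5} + 42624 = \frac{213588}{5}$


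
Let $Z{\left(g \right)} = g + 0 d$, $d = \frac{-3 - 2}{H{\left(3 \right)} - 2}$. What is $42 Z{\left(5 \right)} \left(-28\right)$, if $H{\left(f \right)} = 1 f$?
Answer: $-5880$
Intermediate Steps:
$H{\left(f \right)} = f$
$d = -5$ ($d = \frac{-3 - 2}{3 - 2} = - \frac{5}{1} = \left(-5\right) 1 = -5$)
$Z{\left(g \right)} = g$ ($Z{\left(g \right)} = g + 0 \left(-5\right) = g + 0 = g$)
$42 Z{\left(5 \right)} \left(-28\right) = 42 \cdot 5 \left(-28\right) = 210 \left(-28\right) = -5880$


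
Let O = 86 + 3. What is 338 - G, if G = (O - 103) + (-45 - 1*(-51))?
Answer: 346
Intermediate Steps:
O = 89
G = -8 (G = (89 - 103) + (-45 - 1*(-51)) = -14 + (-45 + 51) = -14 + 6 = -8)
338 - G = 338 - 1*(-8) = 338 + 8 = 346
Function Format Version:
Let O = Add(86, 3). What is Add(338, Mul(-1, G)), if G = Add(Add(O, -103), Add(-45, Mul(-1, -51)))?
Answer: 346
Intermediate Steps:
O = 89
G = -8 (G = Add(Add(89, -103), Add(-45, Mul(-1, -51))) = Add(-14, Add(-45, 51)) = Add(-14, 6) = -8)
Add(338, Mul(-1, G)) = Add(338, Mul(-1, -8)) = Add(338, 8) = 346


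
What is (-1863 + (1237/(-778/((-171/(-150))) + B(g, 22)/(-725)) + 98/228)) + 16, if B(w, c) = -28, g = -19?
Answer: -2971185834493/1607451528 ≈ -1848.4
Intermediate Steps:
(-1863 + (1237/(-778/((-171/(-150))) + B(g, 22)/(-725)) + 98/228)) + 16 = (-1863 + (1237/(-778/((-171/(-150))) - 28/(-725)) + 98/228)) + 16 = (-1863 + (1237/(-778/((-171*(-1/150))) - 28*(-1/725)) + 98*(1/228))) + 16 = (-1863 + (1237/(-778/57/50 + 28/725) + 49/114)) + 16 = (-1863 + (1237/(-778*50/57 + 28/725) + 49/114)) + 16 = (-1863 + (1237/(-38900/57 + 28/725) + 49/114)) + 16 = (-1863 + (1237/(-28200904/41325) + 49/114)) + 16 = (-1863 + (1237*(-41325/28200904) + 49/114)) + 16 = (-1863 + (-51119025/28200904 + 49/114)) + 16 = (-1863 - 2222862277/1607451528) + 16 = -2996905058941/1607451528 + 16 = -2971185834493/1607451528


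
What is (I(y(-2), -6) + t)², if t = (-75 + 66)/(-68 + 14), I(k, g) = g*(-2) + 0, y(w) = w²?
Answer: 5329/36 ≈ 148.03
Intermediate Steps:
I(k, g) = -2*g (I(k, g) = -2*g + 0 = -2*g)
t = ⅙ (t = -9/(-54) = -9*(-1/54) = ⅙ ≈ 0.16667)
(I(y(-2), -6) + t)² = (-2*(-6) + ⅙)² = (12 + ⅙)² = (73/6)² = 5329/36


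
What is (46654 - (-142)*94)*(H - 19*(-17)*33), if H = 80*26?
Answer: 764365478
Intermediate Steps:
H = 2080
(46654 - (-142)*94)*(H - 19*(-17)*33) = (46654 - (-142)*94)*(2080 - 19*(-17)*33) = (46654 - 1*(-13348))*(2080 + 323*33) = (46654 + 13348)*(2080 + 10659) = 60002*12739 = 764365478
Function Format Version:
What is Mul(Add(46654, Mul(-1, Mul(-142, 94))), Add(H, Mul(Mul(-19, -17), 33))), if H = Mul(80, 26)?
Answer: 764365478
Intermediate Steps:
H = 2080
Mul(Add(46654, Mul(-1, Mul(-142, 94))), Add(H, Mul(Mul(-19, -17), 33))) = Mul(Add(46654, Mul(-1, Mul(-142, 94))), Add(2080, Mul(Mul(-19, -17), 33))) = Mul(Add(46654, Mul(-1, -13348)), Add(2080, Mul(323, 33))) = Mul(Add(46654, 13348), Add(2080, 10659)) = Mul(60002, 12739) = 764365478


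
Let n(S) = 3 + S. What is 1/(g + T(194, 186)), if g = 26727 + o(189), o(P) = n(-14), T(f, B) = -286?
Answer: 1/26430 ≈ 3.7836e-5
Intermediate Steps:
o(P) = -11 (o(P) = 3 - 14 = -11)
g = 26716 (g = 26727 - 11 = 26716)
1/(g + T(194, 186)) = 1/(26716 - 286) = 1/26430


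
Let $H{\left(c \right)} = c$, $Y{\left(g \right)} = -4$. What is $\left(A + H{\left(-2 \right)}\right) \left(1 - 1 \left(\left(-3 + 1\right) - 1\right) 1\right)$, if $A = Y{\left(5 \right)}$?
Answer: $-24$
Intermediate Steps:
$A = -4$
$\left(A + H{\left(-2 \right)}\right) \left(1 - 1 \left(\left(-3 + 1\right) - 1\right) 1\right) = \left(-4 - 2\right) \left(1 - 1 \left(\left(-3 + 1\right) - 1\right) 1\right) = - 6 \left(1 - 1 \left(-2 - 1\right) 1\right) = - 6 \left(1 - 1 \left(-3\right) 1\right) = - 6 \left(1 - \left(-3\right) 1\right) = - 6 \left(1 - -3\right) = - 6 \left(1 + 3\right) = \left(-6\right) 4 = -24$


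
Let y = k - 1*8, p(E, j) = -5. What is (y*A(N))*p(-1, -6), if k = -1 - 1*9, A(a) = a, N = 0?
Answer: 0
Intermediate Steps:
k = -10 (k = -1 - 9 = -10)
y = -18 (y = -10 - 1*8 = -10 - 8 = -18)
(y*A(N))*p(-1, -6) = -18*0*(-5) = 0*(-5) = 0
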